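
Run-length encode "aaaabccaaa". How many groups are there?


Input: aaaabccaaa
Scanning for consecutive runs:
  Group 1: 'a' x 4 (positions 0-3)
  Group 2: 'b' x 1 (positions 4-4)
  Group 3: 'c' x 2 (positions 5-6)
  Group 4: 'a' x 3 (positions 7-9)
Total groups: 4

4


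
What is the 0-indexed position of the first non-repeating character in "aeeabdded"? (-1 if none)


Input: aeeabdded
Character frequencies:
  'a': 2
  'b': 1
  'd': 3
  'e': 3
Scanning left to right for freq == 1:
  Position 0 ('a'): freq=2, skip
  Position 1 ('e'): freq=3, skip
  Position 2 ('e'): freq=3, skip
  Position 3 ('a'): freq=2, skip
  Position 4 ('b'): unique! => answer = 4

4


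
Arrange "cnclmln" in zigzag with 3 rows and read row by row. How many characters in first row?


Zigzag "cnclmln" into 3 rows:
Placing characters:
  'c' => row 0
  'n' => row 1
  'c' => row 2
  'l' => row 1
  'm' => row 0
  'l' => row 1
  'n' => row 2
Rows:
  Row 0: "cm"
  Row 1: "nll"
  Row 2: "cn"
First row length: 2

2


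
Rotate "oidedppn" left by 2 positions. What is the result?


Input: "oidedppn", rotate left by 2
First 2 characters: "oi"
Remaining characters: "dedppn"
Concatenate remaining + first: "dedppn" + "oi" = "dedppnoi"

dedppnoi


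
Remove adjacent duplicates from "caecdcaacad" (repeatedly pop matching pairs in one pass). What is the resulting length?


Input: caecdcaacad
Stack-based adjacent duplicate removal:
  Read 'c': push. Stack: c
  Read 'a': push. Stack: ca
  Read 'e': push. Stack: cae
  Read 'c': push. Stack: caec
  Read 'd': push. Stack: caecd
  Read 'c': push. Stack: caecdc
  Read 'a': push. Stack: caecdca
  Read 'a': matches stack top 'a' => pop. Stack: caecdc
  Read 'c': matches stack top 'c' => pop. Stack: caecd
  Read 'a': push. Stack: caecda
  Read 'd': push. Stack: caecdad
Final stack: "caecdad" (length 7)

7


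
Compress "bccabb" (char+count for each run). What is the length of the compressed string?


Input: bccabb
Runs:
  'b' x 1 => "b1"
  'c' x 2 => "c2"
  'a' x 1 => "a1"
  'b' x 2 => "b2"
Compressed: "b1c2a1b2"
Compressed length: 8

8


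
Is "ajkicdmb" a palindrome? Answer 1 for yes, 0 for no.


Input: ajkicdmb
Reversed: bmdcikja
  Compare pos 0 ('a') with pos 7 ('b'): MISMATCH
  Compare pos 1 ('j') with pos 6 ('m'): MISMATCH
  Compare pos 2 ('k') with pos 5 ('d'): MISMATCH
  Compare pos 3 ('i') with pos 4 ('c'): MISMATCH
Result: not a palindrome

0


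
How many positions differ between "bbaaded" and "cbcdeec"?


Comparing "bbaaded" and "cbcdeec" position by position:
  Position 0: 'b' vs 'c' => DIFFER
  Position 1: 'b' vs 'b' => same
  Position 2: 'a' vs 'c' => DIFFER
  Position 3: 'a' vs 'd' => DIFFER
  Position 4: 'd' vs 'e' => DIFFER
  Position 5: 'e' vs 'e' => same
  Position 6: 'd' vs 'c' => DIFFER
Positions that differ: 5

5


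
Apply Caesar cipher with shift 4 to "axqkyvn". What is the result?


Caesar cipher: shift "axqkyvn" by 4
  'a' (pos 0) + 4 = pos 4 = 'e'
  'x' (pos 23) + 4 = pos 1 = 'b'
  'q' (pos 16) + 4 = pos 20 = 'u'
  'k' (pos 10) + 4 = pos 14 = 'o'
  'y' (pos 24) + 4 = pos 2 = 'c'
  'v' (pos 21) + 4 = pos 25 = 'z'
  'n' (pos 13) + 4 = pos 17 = 'r'
Result: ebuoczr

ebuoczr


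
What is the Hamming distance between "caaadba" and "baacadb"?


Comparing "caaadba" and "baacadb" position by position:
  Position 0: 'c' vs 'b' => differ
  Position 1: 'a' vs 'a' => same
  Position 2: 'a' vs 'a' => same
  Position 3: 'a' vs 'c' => differ
  Position 4: 'd' vs 'a' => differ
  Position 5: 'b' vs 'd' => differ
  Position 6: 'a' vs 'b' => differ
Total differences (Hamming distance): 5

5


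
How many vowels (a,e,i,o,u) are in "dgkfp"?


Input: dgkfp
Checking each character:
  'd' at position 0: consonant
  'g' at position 1: consonant
  'k' at position 2: consonant
  'f' at position 3: consonant
  'p' at position 4: consonant
Total vowels: 0

0


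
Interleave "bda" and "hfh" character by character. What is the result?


Interleaving "bda" and "hfh":
  Position 0: 'b' from first, 'h' from second => "bh"
  Position 1: 'd' from first, 'f' from second => "df"
  Position 2: 'a' from first, 'h' from second => "ah"
Result: bhdfah

bhdfah


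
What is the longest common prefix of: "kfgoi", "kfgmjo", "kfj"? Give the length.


Words: kfgoi, kfgmjo, kfj
  Position 0: all 'k' => match
  Position 1: all 'f' => match
  Position 2: ('g', 'g', 'j') => mismatch, stop
LCP = "kf" (length 2)

2


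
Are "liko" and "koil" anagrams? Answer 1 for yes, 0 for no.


Strings: "liko", "koil"
Sorted first:  iklo
Sorted second: iklo
Sorted forms match => anagrams

1


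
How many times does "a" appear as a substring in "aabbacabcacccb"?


Searching for "a" in "aabbacabcacccb"
Scanning each position:
  Position 0: "a" => MATCH
  Position 1: "a" => MATCH
  Position 2: "b" => no
  Position 3: "b" => no
  Position 4: "a" => MATCH
  Position 5: "c" => no
  Position 6: "a" => MATCH
  Position 7: "b" => no
  Position 8: "c" => no
  Position 9: "a" => MATCH
  Position 10: "c" => no
  Position 11: "c" => no
  Position 12: "c" => no
  Position 13: "b" => no
Total occurrences: 5

5


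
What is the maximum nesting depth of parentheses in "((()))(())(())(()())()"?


Input: "((()))(())(())(()())()"
Tracking depth:
  Position 0 '(': depth becomes 1
  Position 1 '(': depth becomes 2
  Position 2 '(': depth becomes 3
  Position 3 ')': depth becomes 2
  Position 4 ')': depth becomes 1
  Position 5 ')': depth becomes 0
  Position 6 '(': depth becomes 1
  Position 7 '(': depth becomes 2
  Position 8 ')': depth becomes 1
  Position 9 ')': depth becomes 0
  Position 10 '(': depth becomes 1
  Position 11 '(': depth becomes 2
  Position 12 ')': depth becomes 1
  Position 13 ')': depth becomes 0
  Position 14 '(': depth becomes 1
  Position 15 '(': depth becomes 2
  Position 16 ')': depth becomes 1
  Position 17 '(': depth becomes 2
  Position 18 ')': depth becomes 1
  Position 19 ')': depth becomes 0
  Position 20 '(': depth becomes 1
  Position 21 ')': depth becomes 0
Maximum depth reached: 3

3


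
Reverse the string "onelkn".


Input: onelkn
Reading characters right to left:
  Position 5: 'n'
  Position 4: 'k'
  Position 3: 'l'
  Position 2: 'e'
  Position 1: 'n'
  Position 0: 'o'
Reversed: nkleno

nkleno


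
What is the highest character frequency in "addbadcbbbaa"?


Input: addbadcbbbaa
Character counts:
  'a': 4
  'b': 4
  'c': 1
  'd': 3
Maximum frequency: 4

4


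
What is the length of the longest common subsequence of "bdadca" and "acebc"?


LCS of "bdadca" and "acebc"
DP table:
           a    c    e    b    c
      0    0    0    0    0    0
  b   0    0    0    0    1    1
  d   0    0    0    0    1    1
  a   0    1    1    1    1    1
  d   0    1    1    1    1    1
  c   0    1    2    2    2    2
  a   0    1    2    2    2    2
LCS length = dp[6][5] = 2

2


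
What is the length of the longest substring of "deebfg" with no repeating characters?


Input: "deebfg"
Sliding window (track last position of each char):
  Position 0 ('d'): window [0,0] length 1 -- new best
  Position 1 ('e'): window [0,1] length 2 -- new best
  Position 2 ('e'): repeat (last at 1), move window start to 2
  Position 2 ('e'): window [2,2] length 1
  Position 3 ('b'): window [2,3] length 2
  Position 4 ('f'): window [2,4] length 3 -- new best
  Position 5 ('g'): window [2,5] length 4 -- new best
Longest substring with no repeats: "ebfg" with length 4

4


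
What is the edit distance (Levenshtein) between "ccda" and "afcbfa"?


Computing edit distance: "ccda" -> "afcbfa"
DP table:
           a    f    c    b    f    a
      0    1    2    3    4    5    6
  c   1    1    2    2    3    4    5
  c   2    2    2    2    3    4    5
  d   3    3    3    3    3    4    5
  a   4    3    4    4    4    4    4
Edit distance = dp[4][6] = 4

4


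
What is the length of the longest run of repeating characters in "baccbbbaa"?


Input: "baccbbbaa"
Scanning for longest run:
  Position 1 ('a'): new char, reset run to 1
  Position 2 ('c'): new char, reset run to 1
  Position 3 ('c'): continues run of 'c', length=2
  Position 4 ('b'): new char, reset run to 1
  Position 5 ('b'): continues run of 'b', length=2
  Position 6 ('b'): continues run of 'b', length=3
  Position 7 ('a'): new char, reset run to 1
  Position 8 ('a'): continues run of 'a', length=2
Longest run: 'b' with length 3

3


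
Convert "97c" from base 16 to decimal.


Input: "97c" in base 16
Positional expansion:
  Digit '9' (value 9) x 16^2 = 2304
  Digit '7' (value 7) x 16^1 = 112
  Digit 'c' (value 12) x 16^0 = 12
Sum = 2428

2428


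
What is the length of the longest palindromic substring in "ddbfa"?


Input: "ddbfa"
Checking substrings for palindromes:
  [0:2] "dd" (len 2) => palindrome
Longest palindromic substring: "dd" with length 2

2


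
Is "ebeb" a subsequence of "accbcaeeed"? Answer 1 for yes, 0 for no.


Check if "ebeb" is a subsequence of "accbcaeeed"
Greedy scan:
  Position 0 ('a'): no match needed
  Position 1 ('c'): no match needed
  Position 2 ('c'): no match needed
  Position 3 ('b'): no match needed
  Position 4 ('c'): no match needed
  Position 5 ('a'): no match needed
  Position 6 ('e'): matches sub[0] = 'e'
  Position 7 ('e'): no match needed
  Position 8 ('e'): no match needed
  Position 9 ('d'): no match needed
Only matched 1/4 characters => not a subsequence

0


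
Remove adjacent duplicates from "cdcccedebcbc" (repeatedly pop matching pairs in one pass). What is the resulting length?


Input: cdcccedebcbc
Stack-based adjacent duplicate removal:
  Read 'c': push. Stack: c
  Read 'd': push. Stack: cd
  Read 'c': push. Stack: cdc
  Read 'c': matches stack top 'c' => pop. Stack: cd
  Read 'c': push. Stack: cdc
  Read 'e': push. Stack: cdce
  Read 'd': push. Stack: cdced
  Read 'e': push. Stack: cdcede
  Read 'b': push. Stack: cdcedeb
  Read 'c': push. Stack: cdcedebc
  Read 'b': push. Stack: cdcedebcb
  Read 'c': push. Stack: cdcedebcbc
Final stack: "cdcedebcbc" (length 10)

10


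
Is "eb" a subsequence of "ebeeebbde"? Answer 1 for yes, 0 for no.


Check if "eb" is a subsequence of "ebeeebbde"
Greedy scan:
  Position 0 ('e'): matches sub[0] = 'e'
  Position 1 ('b'): matches sub[1] = 'b'
  Position 2 ('e'): no match needed
  Position 3 ('e'): no match needed
  Position 4 ('e'): no match needed
  Position 5 ('b'): no match needed
  Position 6 ('b'): no match needed
  Position 7 ('d'): no match needed
  Position 8 ('e'): no match needed
All 2 characters matched => is a subsequence

1


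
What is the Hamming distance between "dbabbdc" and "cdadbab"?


Comparing "dbabbdc" and "cdadbab" position by position:
  Position 0: 'd' vs 'c' => differ
  Position 1: 'b' vs 'd' => differ
  Position 2: 'a' vs 'a' => same
  Position 3: 'b' vs 'd' => differ
  Position 4: 'b' vs 'b' => same
  Position 5: 'd' vs 'a' => differ
  Position 6: 'c' vs 'b' => differ
Total differences (Hamming distance): 5

5


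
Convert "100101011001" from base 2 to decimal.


Input: "100101011001" in base 2
Positional expansion:
  Digit '1' (value 1) x 2^11 = 2048
  Digit '0' (value 0) x 2^10 = 0
  Digit '0' (value 0) x 2^9 = 0
  Digit '1' (value 1) x 2^8 = 256
  Digit '0' (value 0) x 2^7 = 0
  Digit '1' (value 1) x 2^6 = 64
  Digit '0' (value 0) x 2^5 = 0
  Digit '1' (value 1) x 2^4 = 16
  Digit '1' (value 1) x 2^3 = 8
  Digit '0' (value 0) x 2^2 = 0
  Digit '0' (value 0) x 2^1 = 0
  Digit '1' (value 1) x 2^0 = 1
Sum = 2393

2393


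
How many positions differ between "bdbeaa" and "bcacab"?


Comparing "bdbeaa" and "bcacab" position by position:
  Position 0: 'b' vs 'b' => same
  Position 1: 'd' vs 'c' => DIFFER
  Position 2: 'b' vs 'a' => DIFFER
  Position 3: 'e' vs 'c' => DIFFER
  Position 4: 'a' vs 'a' => same
  Position 5: 'a' vs 'b' => DIFFER
Positions that differ: 4

4


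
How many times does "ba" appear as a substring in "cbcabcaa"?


Searching for "ba" in "cbcabcaa"
Scanning each position:
  Position 0: "cb" => no
  Position 1: "bc" => no
  Position 2: "ca" => no
  Position 3: "ab" => no
  Position 4: "bc" => no
  Position 5: "ca" => no
  Position 6: "aa" => no
Total occurrences: 0

0


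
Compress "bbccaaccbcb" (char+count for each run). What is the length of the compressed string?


Input: bbccaaccbcb
Runs:
  'b' x 2 => "b2"
  'c' x 2 => "c2"
  'a' x 2 => "a2"
  'c' x 2 => "c2"
  'b' x 1 => "b1"
  'c' x 1 => "c1"
  'b' x 1 => "b1"
Compressed: "b2c2a2c2b1c1b1"
Compressed length: 14

14


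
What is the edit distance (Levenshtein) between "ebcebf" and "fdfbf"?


Computing edit distance: "ebcebf" -> "fdfbf"
DP table:
           f    d    f    b    f
      0    1    2    3    4    5
  e   1    1    2    3    4    5
  b   2    2    2    3    3    4
  c   3    3    3    3    4    4
  e   4    4    4    4    4    5
  b   5    5    5    5    4    5
  f   6    5    6    5    5    4
Edit distance = dp[6][5] = 4

4


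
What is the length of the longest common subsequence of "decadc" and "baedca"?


LCS of "decadc" and "baedca"
DP table:
           b    a    e    d    c    a
      0    0    0    0    0    0    0
  d   0    0    0    0    1    1    1
  e   0    0    0    1    1    1    1
  c   0    0    0    1    1    2    2
  a   0    0    1    1    1    2    3
  d   0    0    1    1    2    2    3
  c   0    0    1    1    2    3    3
LCS length = dp[6][6] = 3

3


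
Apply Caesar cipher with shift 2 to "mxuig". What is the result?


Caesar cipher: shift "mxuig" by 2
  'm' (pos 12) + 2 = pos 14 = 'o'
  'x' (pos 23) + 2 = pos 25 = 'z'
  'u' (pos 20) + 2 = pos 22 = 'w'
  'i' (pos 8) + 2 = pos 10 = 'k'
  'g' (pos 6) + 2 = pos 8 = 'i'
Result: ozwki

ozwki


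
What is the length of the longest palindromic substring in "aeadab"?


Input: "aeadab"
Checking substrings for palindromes:
  [0:3] "aea" (len 3) => palindrome
  [2:5] "ada" (len 3) => palindrome
Longest palindromic substring: "aea" with length 3

3


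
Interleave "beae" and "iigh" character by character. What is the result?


Interleaving "beae" and "iigh":
  Position 0: 'b' from first, 'i' from second => "bi"
  Position 1: 'e' from first, 'i' from second => "ei"
  Position 2: 'a' from first, 'g' from second => "ag"
  Position 3: 'e' from first, 'h' from second => "eh"
Result: bieiageh

bieiageh


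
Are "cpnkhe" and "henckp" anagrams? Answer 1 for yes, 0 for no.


Strings: "cpnkhe", "henckp"
Sorted first:  cehknp
Sorted second: cehknp
Sorted forms match => anagrams

1


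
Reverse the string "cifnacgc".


Input: cifnacgc
Reading characters right to left:
  Position 7: 'c'
  Position 6: 'g'
  Position 5: 'c'
  Position 4: 'a'
  Position 3: 'n'
  Position 2: 'f'
  Position 1: 'i'
  Position 0: 'c'
Reversed: cgcanfic

cgcanfic


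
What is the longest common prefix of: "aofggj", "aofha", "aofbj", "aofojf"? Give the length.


Words: aofggj, aofha, aofbj, aofojf
  Position 0: all 'a' => match
  Position 1: all 'o' => match
  Position 2: all 'f' => match
  Position 3: ('g', 'h', 'b', 'o') => mismatch, stop
LCP = "aof" (length 3)

3


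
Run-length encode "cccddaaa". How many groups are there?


Input: cccddaaa
Scanning for consecutive runs:
  Group 1: 'c' x 3 (positions 0-2)
  Group 2: 'd' x 2 (positions 3-4)
  Group 3: 'a' x 3 (positions 5-7)
Total groups: 3

3


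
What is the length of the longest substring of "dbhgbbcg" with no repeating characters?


Input: "dbhgbbcg"
Sliding window (track last position of each char):
  Position 0 ('d'): window [0,0] length 1 -- new best
  Position 1 ('b'): window [0,1] length 2 -- new best
  Position 2 ('h'): window [0,2] length 3 -- new best
  Position 3 ('g'): window [0,3] length 4 -- new best
  Position 4 ('b'): repeat (last at 1), move window start to 2
  Position 4 ('b'): window [2,4] length 3
  Position 5 ('b'): repeat (last at 4), move window start to 5
  Position 5 ('b'): window [5,5] length 1
  Position 6 ('c'): window [5,6] length 2
  Position 7 ('g'): window [5,7] length 3
Longest substring with no repeats: "dbhg" with length 4

4


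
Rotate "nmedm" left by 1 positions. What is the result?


Input: "nmedm", rotate left by 1
First 1 characters: "n"
Remaining characters: "medm"
Concatenate remaining + first: "medm" + "n" = "medmn"

medmn


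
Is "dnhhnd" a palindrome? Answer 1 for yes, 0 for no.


Input: dnhhnd
Reversed: dnhhnd
  Compare pos 0 ('d') with pos 5 ('d'): match
  Compare pos 1 ('n') with pos 4 ('n'): match
  Compare pos 2 ('h') with pos 3 ('h'): match
Result: palindrome

1


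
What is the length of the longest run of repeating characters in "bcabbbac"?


Input: "bcabbbac"
Scanning for longest run:
  Position 1 ('c'): new char, reset run to 1
  Position 2 ('a'): new char, reset run to 1
  Position 3 ('b'): new char, reset run to 1
  Position 4 ('b'): continues run of 'b', length=2
  Position 5 ('b'): continues run of 'b', length=3
  Position 6 ('a'): new char, reset run to 1
  Position 7 ('c'): new char, reset run to 1
Longest run: 'b' with length 3

3


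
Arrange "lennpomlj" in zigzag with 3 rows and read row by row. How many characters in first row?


Zigzag "lennpomlj" into 3 rows:
Placing characters:
  'l' => row 0
  'e' => row 1
  'n' => row 2
  'n' => row 1
  'p' => row 0
  'o' => row 1
  'm' => row 2
  'l' => row 1
  'j' => row 0
Rows:
  Row 0: "lpj"
  Row 1: "enol"
  Row 2: "nm"
First row length: 3

3


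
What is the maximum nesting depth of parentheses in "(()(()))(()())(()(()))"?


Input: "(()(()))(()())(()(()))"
Tracking depth:
  Position 0 '(': depth becomes 1
  Position 1 '(': depth becomes 2
  Position 2 ')': depth becomes 1
  Position 3 '(': depth becomes 2
  Position 4 '(': depth becomes 3
  Position 5 ')': depth becomes 2
  Position 6 ')': depth becomes 1
  Position 7 ')': depth becomes 0
  Position 8 '(': depth becomes 1
  Position 9 '(': depth becomes 2
  Position 10 ')': depth becomes 1
  Position 11 '(': depth becomes 2
  Position 12 ')': depth becomes 1
  Position 13 ')': depth becomes 0
  Position 14 '(': depth becomes 1
  Position 15 '(': depth becomes 2
  Position 16 ')': depth becomes 1
  Position 17 '(': depth becomes 2
  Position 18 '(': depth becomes 3
  Position 19 ')': depth becomes 2
  Position 20 ')': depth becomes 1
  Position 21 ')': depth becomes 0
Maximum depth reached: 3

3


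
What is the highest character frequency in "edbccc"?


Input: edbccc
Character counts:
  'b': 1
  'c': 3
  'd': 1
  'e': 1
Maximum frequency: 3

3


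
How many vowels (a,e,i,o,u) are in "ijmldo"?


Input: ijmldo
Checking each character:
  'i' at position 0: vowel (running total: 1)
  'j' at position 1: consonant
  'm' at position 2: consonant
  'l' at position 3: consonant
  'd' at position 4: consonant
  'o' at position 5: vowel (running total: 2)
Total vowels: 2

2


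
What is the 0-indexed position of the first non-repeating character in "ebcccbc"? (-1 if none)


Input: ebcccbc
Character frequencies:
  'b': 2
  'c': 4
  'e': 1
Scanning left to right for freq == 1:
  Position 0 ('e'): unique! => answer = 0

0


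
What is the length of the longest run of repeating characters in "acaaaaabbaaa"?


Input: "acaaaaabbaaa"
Scanning for longest run:
  Position 1 ('c'): new char, reset run to 1
  Position 2 ('a'): new char, reset run to 1
  Position 3 ('a'): continues run of 'a', length=2
  Position 4 ('a'): continues run of 'a', length=3
  Position 5 ('a'): continues run of 'a', length=4
  Position 6 ('a'): continues run of 'a', length=5
  Position 7 ('b'): new char, reset run to 1
  Position 8 ('b'): continues run of 'b', length=2
  Position 9 ('a'): new char, reset run to 1
  Position 10 ('a'): continues run of 'a', length=2
  Position 11 ('a'): continues run of 'a', length=3
Longest run: 'a' with length 5

5


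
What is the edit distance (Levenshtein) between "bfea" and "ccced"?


Computing edit distance: "bfea" -> "ccced"
DP table:
           c    c    c    e    d
      0    1    2    3    4    5
  b   1    1    2    3    4    5
  f   2    2    2    3    4    5
  e   3    3    3    3    3    4
  a   4    4    4    4    4    4
Edit distance = dp[4][5] = 4

4


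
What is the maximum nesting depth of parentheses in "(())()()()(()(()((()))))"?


Input: "(())()()()(()(()((()))))"
Tracking depth:
  Position 0 '(': depth becomes 1
  Position 1 '(': depth becomes 2
  Position 2 ')': depth becomes 1
  Position 3 ')': depth becomes 0
  Position 4 '(': depth becomes 1
  Position 5 ')': depth becomes 0
  Position 6 '(': depth becomes 1
  Position 7 ')': depth becomes 0
  Position 8 '(': depth becomes 1
  Position 9 ')': depth becomes 0
  Position 10 '(': depth becomes 1
  Position 11 '(': depth becomes 2
  Position 12 ')': depth becomes 1
  Position 13 '(': depth becomes 2
  Position 14 '(': depth becomes 3
  Position 15 ')': depth becomes 2
  Position 16 '(': depth becomes 3
  Position 17 '(': depth becomes 4
  Position 18 '(': depth becomes 5
  Position 19 ')': depth becomes 4
  Position 20 ')': depth becomes 3
  Position 21 ')': depth becomes 2
  Position 22 ')': depth becomes 1
  Position 23 ')': depth becomes 0
Maximum depth reached: 5

5


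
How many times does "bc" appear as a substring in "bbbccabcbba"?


Searching for "bc" in "bbbccabcbba"
Scanning each position:
  Position 0: "bb" => no
  Position 1: "bb" => no
  Position 2: "bc" => MATCH
  Position 3: "cc" => no
  Position 4: "ca" => no
  Position 5: "ab" => no
  Position 6: "bc" => MATCH
  Position 7: "cb" => no
  Position 8: "bb" => no
  Position 9: "ba" => no
Total occurrences: 2

2


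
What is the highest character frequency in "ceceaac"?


Input: ceceaac
Character counts:
  'a': 2
  'c': 3
  'e': 2
Maximum frequency: 3

3


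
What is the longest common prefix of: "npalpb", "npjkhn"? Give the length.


Words: npalpb, npjkhn
  Position 0: all 'n' => match
  Position 1: all 'p' => match
  Position 2: ('a', 'j') => mismatch, stop
LCP = "np" (length 2)

2


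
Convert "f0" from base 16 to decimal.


Input: "f0" in base 16
Positional expansion:
  Digit 'f' (value 15) x 16^1 = 240
  Digit '0' (value 0) x 16^0 = 0
Sum = 240

240


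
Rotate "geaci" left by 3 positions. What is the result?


Input: "geaci", rotate left by 3
First 3 characters: "gea"
Remaining characters: "ci"
Concatenate remaining + first: "ci" + "gea" = "cigea"

cigea


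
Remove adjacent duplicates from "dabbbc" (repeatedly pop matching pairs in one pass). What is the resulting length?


Input: dabbbc
Stack-based adjacent duplicate removal:
  Read 'd': push. Stack: d
  Read 'a': push. Stack: da
  Read 'b': push. Stack: dab
  Read 'b': matches stack top 'b' => pop. Stack: da
  Read 'b': push. Stack: dab
  Read 'c': push. Stack: dabc
Final stack: "dabc" (length 4)

4


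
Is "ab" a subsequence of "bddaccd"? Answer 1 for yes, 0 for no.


Check if "ab" is a subsequence of "bddaccd"
Greedy scan:
  Position 0 ('b'): no match needed
  Position 1 ('d'): no match needed
  Position 2 ('d'): no match needed
  Position 3 ('a'): matches sub[0] = 'a'
  Position 4 ('c'): no match needed
  Position 5 ('c'): no match needed
  Position 6 ('d'): no match needed
Only matched 1/2 characters => not a subsequence

0


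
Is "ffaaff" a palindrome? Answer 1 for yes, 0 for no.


Input: ffaaff
Reversed: ffaaff
  Compare pos 0 ('f') with pos 5 ('f'): match
  Compare pos 1 ('f') with pos 4 ('f'): match
  Compare pos 2 ('a') with pos 3 ('a'): match
Result: palindrome

1


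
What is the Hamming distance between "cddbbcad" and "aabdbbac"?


Comparing "cddbbcad" and "aabdbbac" position by position:
  Position 0: 'c' vs 'a' => differ
  Position 1: 'd' vs 'a' => differ
  Position 2: 'd' vs 'b' => differ
  Position 3: 'b' vs 'd' => differ
  Position 4: 'b' vs 'b' => same
  Position 5: 'c' vs 'b' => differ
  Position 6: 'a' vs 'a' => same
  Position 7: 'd' vs 'c' => differ
Total differences (Hamming distance): 6

6


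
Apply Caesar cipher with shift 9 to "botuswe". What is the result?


Caesar cipher: shift "botuswe" by 9
  'b' (pos 1) + 9 = pos 10 = 'k'
  'o' (pos 14) + 9 = pos 23 = 'x'
  't' (pos 19) + 9 = pos 2 = 'c'
  'u' (pos 20) + 9 = pos 3 = 'd'
  's' (pos 18) + 9 = pos 1 = 'b'
  'w' (pos 22) + 9 = pos 5 = 'f'
  'e' (pos 4) + 9 = pos 13 = 'n'
Result: kxcdbfn

kxcdbfn


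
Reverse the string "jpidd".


Input: jpidd
Reading characters right to left:
  Position 4: 'd'
  Position 3: 'd'
  Position 2: 'i'
  Position 1: 'p'
  Position 0: 'j'
Reversed: ddipj

ddipj


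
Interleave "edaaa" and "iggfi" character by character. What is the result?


Interleaving "edaaa" and "iggfi":
  Position 0: 'e' from first, 'i' from second => "ei"
  Position 1: 'd' from first, 'g' from second => "dg"
  Position 2: 'a' from first, 'g' from second => "ag"
  Position 3: 'a' from first, 'f' from second => "af"
  Position 4: 'a' from first, 'i' from second => "ai"
Result: eidgagafai

eidgagafai


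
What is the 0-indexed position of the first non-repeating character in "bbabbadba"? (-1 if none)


Input: bbabbadba
Character frequencies:
  'a': 3
  'b': 5
  'd': 1
Scanning left to right for freq == 1:
  Position 0 ('b'): freq=5, skip
  Position 1 ('b'): freq=5, skip
  Position 2 ('a'): freq=3, skip
  Position 3 ('b'): freq=5, skip
  Position 4 ('b'): freq=5, skip
  Position 5 ('a'): freq=3, skip
  Position 6 ('d'): unique! => answer = 6

6


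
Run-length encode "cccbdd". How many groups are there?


Input: cccbdd
Scanning for consecutive runs:
  Group 1: 'c' x 3 (positions 0-2)
  Group 2: 'b' x 1 (positions 3-3)
  Group 3: 'd' x 2 (positions 4-5)
Total groups: 3

3


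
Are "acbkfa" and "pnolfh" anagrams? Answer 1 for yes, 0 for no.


Strings: "acbkfa", "pnolfh"
Sorted first:  aabcfk
Sorted second: fhlnop
Differ at position 0: 'a' vs 'f' => not anagrams

0


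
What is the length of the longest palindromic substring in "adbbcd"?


Input: "adbbcd"
Checking substrings for palindromes:
  [2:4] "bb" (len 2) => palindrome
Longest palindromic substring: "bb" with length 2

2


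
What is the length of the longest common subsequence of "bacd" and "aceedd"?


LCS of "bacd" and "aceedd"
DP table:
           a    c    e    e    d    d
      0    0    0    0    0    0    0
  b   0    0    0    0    0    0    0
  a   0    1    1    1    1    1    1
  c   0    1    2    2    2    2    2
  d   0    1    2    2    2    3    3
LCS length = dp[4][6] = 3

3


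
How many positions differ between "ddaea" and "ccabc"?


Comparing "ddaea" and "ccabc" position by position:
  Position 0: 'd' vs 'c' => DIFFER
  Position 1: 'd' vs 'c' => DIFFER
  Position 2: 'a' vs 'a' => same
  Position 3: 'e' vs 'b' => DIFFER
  Position 4: 'a' vs 'c' => DIFFER
Positions that differ: 4

4


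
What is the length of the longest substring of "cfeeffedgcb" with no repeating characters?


Input: "cfeeffedgcb"
Sliding window (track last position of each char):
  Position 0 ('c'): window [0,0] length 1 -- new best
  Position 1 ('f'): window [0,1] length 2 -- new best
  Position 2 ('e'): window [0,2] length 3 -- new best
  Position 3 ('e'): repeat (last at 2), move window start to 3
  Position 3 ('e'): window [3,3] length 1
  Position 4 ('f'): window [3,4] length 2
  Position 5 ('f'): repeat (last at 4), move window start to 5
  Position 5 ('f'): window [5,5] length 1
  Position 6 ('e'): window [5,6] length 2
  Position 7 ('d'): window [5,7] length 3
  Position 8 ('g'): window [5,8] length 4 -- new best
  Position 9 ('c'): window [5,9] length 5 -- new best
  Position 10 ('b'): window [5,10] length 6 -- new best
Longest substring with no repeats: "fedgcb" with length 6

6


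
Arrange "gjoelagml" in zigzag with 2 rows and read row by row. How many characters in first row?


Zigzag "gjoelagml" into 2 rows:
Placing characters:
  'g' => row 0
  'j' => row 1
  'o' => row 0
  'e' => row 1
  'l' => row 0
  'a' => row 1
  'g' => row 0
  'm' => row 1
  'l' => row 0
Rows:
  Row 0: "golgl"
  Row 1: "jeam"
First row length: 5

5


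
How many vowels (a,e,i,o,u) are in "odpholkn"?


Input: odpholkn
Checking each character:
  'o' at position 0: vowel (running total: 1)
  'd' at position 1: consonant
  'p' at position 2: consonant
  'h' at position 3: consonant
  'o' at position 4: vowel (running total: 2)
  'l' at position 5: consonant
  'k' at position 6: consonant
  'n' at position 7: consonant
Total vowels: 2

2


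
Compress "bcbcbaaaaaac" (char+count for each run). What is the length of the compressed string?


Input: bcbcbaaaaaac
Runs:
  'b' x 1 => "b1"
  'c' x 1 => "c1"
  'b' x 1 => "b1"
  'c' x 1 => "c1"
  'b' x 1 => "b1"
  'a' x 6 => "a6"
  'c' x 1 => "c1"
Compressed: "b1c1b1c1b1a6c1"
Compressed length: 14

14


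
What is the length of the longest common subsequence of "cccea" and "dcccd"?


LCS of "cccea" and "dcccd"
DP table:
           d    c    c    c    d
      0    0    0    0    0    0
  c   0    0    1    1    1    1
  c   0    0    1    2    2    2
  c   0    0    1    2    3    3
  e   0    0    1    2    3    3
  a   0    0    1    2    3    3
LCS length = dp[5][5] = 3

3


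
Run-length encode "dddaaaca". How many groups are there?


Input: dddaaaca
Scanning for consecutive runs:
  Group 1: 'd' x 3 (positions 0-2)
  Group 2: 'a' x 3 (positions 3-5)
  Group 3: 'c' x 1 (positions 6-6)
  Group 4: 'a' x 1 (positions 7-7)
Total groups: 4

4


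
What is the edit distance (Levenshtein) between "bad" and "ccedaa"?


Computing edit distance: "bad" -> "ccedaa"
DP table:
           c    c    e    d    a    a
      0    1    2    3    4    5    6
  b   1    1    2    3    4    5    6
  a   2    2    2    3    4    4    5
  d   3    3    3    3    3    4    5
Edit distance = dp[3][6] = 5

5


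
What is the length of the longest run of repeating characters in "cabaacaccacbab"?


Input: "cabaacaccacbab"
Scanning for longest run:
  Position 1 ('a'): new char, reset run to 1
  Position 2 ('b'): new char, reset run to 1
  Position 3 ('a'): new char, reset run to 1
  Position 4 ('a'): continues run of 'a', length=2
  Position 5 ('c'): new char, reset run to 1
  Position 6 ('a'): new char, reset run to 1
  Position 7 ('c'): new char, reset run to 1
  Position 8 ('c'): continues run of 'c', length=2
  Position 9 ('a'): new char, reset run to 1
  Position 10 ('c'): new char, reset run to 1
  Position 11 ('b'): new char, reset run to 1
  Position 12 ('a'): new char, reset run to 1
  Position 13 ('b'): new char, reset run to 1
Longest run: 'a' with length 2

2


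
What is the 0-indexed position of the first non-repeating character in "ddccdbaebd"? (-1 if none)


Input: ddccdbaebd
Character frequencies:
  'a': 1
  'b': 2
  'c': 2
  'd': 4
  'e': 1
Scanning left to right for freq == 1:
  Position 0 ('d'): freq=4, skip
  Position 1 ('d'): freq=4, skip
  Position 2 ('c'): freq=2, skip
  Position 3 ('c'): freq=2, skip
  Position 4 ('d'): freq=4, skip
  Position 5 ('b'): freq=2, skip
  Position 6 ('a'): unique! => answer = 6

6


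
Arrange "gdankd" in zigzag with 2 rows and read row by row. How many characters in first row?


Zigzag "gdankd" into 2 rows:
Placing characters:
  'g' => row 0
  'd' => row 1
  'a' => row 0
  'n' => row 1
  'k' => row 0
  'd' => row 1
Rows:
  Row 0: "gak"
  Row 1: "dnd"
First row length: 3

3


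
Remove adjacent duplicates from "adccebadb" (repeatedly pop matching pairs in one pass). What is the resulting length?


Input: adccebadb
Stack-based adjacent duplicate removal:
  Read 'a': push. Stack: a
  Read 'd': push. Stack: ad
  Read 'c': push. Stack: adc
  Read 'c': matches stack top 'c' => pop. Stack: ad
  Read 'e': push. Stack: ade
  Read 'b': push. Stack: adeb
  Read 'a': push. Stack: adeba
  Read 'd': push. Stack: adebad
  Read 'b': push. Stack: adebadb
Final stack: "adebadb" (length 7)

7


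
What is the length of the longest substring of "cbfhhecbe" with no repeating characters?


Input: "cbfhhecbe"
Sliding window (track last position of each char):
  Position 0 ('c'): window [0,0] length 1 -- new best
  Position 1 ('b'): window [0,1] length 2 -- new best
  Position 2 ('f'): window [0,2] length 3 -- new best
  Position 3 ('h'): window [0,3] length 4 -- new best
  Position 4 ('h'): repeat (last at 3), move window start to 4
  Position 4 ('h'): window [4,4] length 1
  Position 5 ('e'): window [4,5] length 2
  Position 6 ('c'): window [4,6] length 3
  Position 7 ('b'): window [4,7] length 4
  Position 8 ('e'): repeat (last at 5), move window start to 6
  Position 8 ('e'): window [6,8] length 3
Longest substring with no repeats: "cbfh" with length 4

4


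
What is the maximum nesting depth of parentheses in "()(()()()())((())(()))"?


Input: "()(()()()())((())(()))"
Tracking depth:
  Position 0 '(': depth becomes 1
  Position 1 ')': depth becomes 0
  Position 2 '(': depth becomes 1
  Position 3 '(': depth becomes 2
  Position 4 ')': depth becomes 1
  Position 5 '(': depth becomes 2
  Position 6 ')': depth becomes 1
  Position 7 '(': depth becomes 2
  Position 8 ')': depth becomes 1
  Position 9 '(': depth becomes 2
  Position 10 ')': depth becomes 1
  Position 11 ')': depth becomes 0
  Position 12 '(': depth becomes 1
  Position 13 '(': depth becomes 2
  Position 14 '(': depth becomes 3
  Position 15 ')': depth becomes 2
  Position 16 ')': depth becomes 1
  Position 17 '(': depth becomes 2
  Position 18 '(': depth becomes 3
  Position 19 ')': depth becomes 2
  Position 20 ')': depth becomes 1
  Position 21 ')': depth becomes 0
Maximum depth reached: 3

3


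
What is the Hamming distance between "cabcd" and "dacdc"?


Comparing "cabcd" and "dacdc" position by position:
  Position 0: 'c' vs 'd' => differ
  Position 1: 'a' vs 'a' => same
  Position 2: 'b' vs 'c' => differ
  Position 3: 'c' vs 'd' => differ
  Position 4: 'd' vs 'c' => differ
Total differences (Hamming distance): 4

4


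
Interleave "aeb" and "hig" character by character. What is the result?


Interleaving "aeb" and "hig":
  Position 0: 'a' from first, 'h' from second => "ah"
  Position 1: 'e' from first, 'i' from second => "ei"
  Position 2: 'b' from first, 'g' from second => "bg"
Result: aheibg

aheibg


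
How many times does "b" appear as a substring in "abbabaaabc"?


Searching for "b" in "abbabaaabc"
Scanning each position:
  Position 0: "a" => no
  Position 1: "b" => MATCH
  Position 2: "b" => MATCH
  Position 3: "a" => no
  Position 4: "b" => MATCH
  Position 5: "a" => no
  Position 6: "a" => no
  Position 7: "a" => no
  Position 8: "b" => MATCH
  Position 9: "c" => no
Total occurrences: 4

4


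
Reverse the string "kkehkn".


Input: kkehkn
Reading characters right to left:
  Position 5: 'n'
  Position 4: 'k'
  Position 3: 'h'
  Position 2: 'e'
  Position 1: 'k'
  Position 0: 'k'
Reversed: nkhekk

nkhekk


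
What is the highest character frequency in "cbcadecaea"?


Input: cbcadecaea
Character counts:
  'a': 3
  'b': 1
  'c': 3
  'd': 1
  'e': 2
Maximum frequency: 3

3


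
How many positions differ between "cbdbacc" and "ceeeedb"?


Comparing "cbdbacc" and "ceeeedb" position by position:
  Position 0: 'c' vs 'c' => same
  Position 1: 'b' vs 'e' => DIFFER
  Position 2: 'd' vs 'e' => DIFFER
  Position 3: 'b' vs 'e' => DIFFER
  Position 4: 'a' vs 'e' => DIFFER
  Position 5: 'c' vs 'd' => DIFFER
  Position 6: 'c' vs 'b' => DIFFER
Positions that differ: 6

6


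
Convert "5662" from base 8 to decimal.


Input: "5662" in base 8
Positional expansion:
  Digit '5' (value 5) x 8^3 = 2560
  Digit '6' (value 6) x 8^2 = 384
  Digit '6' (value 6) x 8^1 = 48
  Digit '2' (value 2) x 8^0 = 2
Sum = 2994

2994


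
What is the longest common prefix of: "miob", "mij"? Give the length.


Words: miob, mij
  Position 0: all 'm' => match
  Position 1: all 'i' => match
  Position 2: ('o', 'j') => mismatch, stop
LCP = "mi" (length 2)

2


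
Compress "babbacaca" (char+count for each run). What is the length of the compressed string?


Input: babbacaca
Runs:
  'b' x 1 => "b1"
  'a' x 1 => "a1"
  'b' x 2 => "b2"
  'a' x 1 => "a1"
  'c' x 1 => "c1"
  'a' x 1 => "a1"
  'c' x 1 => "c1"
  'a' x 1 => "a1"
Compressed: "b1a1b2a1c1a1c1a1"
Compressed length: 16

16


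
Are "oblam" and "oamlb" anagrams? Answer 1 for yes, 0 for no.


Strings: "oblam", "oamlb"
Sorted first:  ablmo
Sorted second: ablmo
Sorted forms match => anagrams

1


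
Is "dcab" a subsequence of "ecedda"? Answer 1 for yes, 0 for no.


Check if "dcab" is a subsequence of "ecedda"
Greedy scan:
  Position 0 ('e'): no match needed
  Position 1 ('c'): no match needed
  Position 2 ('e'): no match needed
  Position 3 ('d'): matches sub[0] = 'd'
  Position 4 ('d'): no match needed
  Position 5 ('a'): no match needed
Only matched 1/4 characters => not a subsequence

0


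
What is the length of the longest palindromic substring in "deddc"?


Input: "deddc"
Checking substrings for palindromes:
  [0:3] "ded" (len 3) => palindrome
  [2:4] "dd" (len 2) => palindrome
Longest palindromic substring: "ded" with length 3

3


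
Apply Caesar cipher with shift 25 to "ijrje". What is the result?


Caesar cipher: shift "ijrje" by 25
  'i' (pos 8) + 25 = pos 7 = 'h'
  'j' (pos 9) + 25 = pos 8 = 'i'
  'r' (pos 17) + 25 = pos 16 = 'q'
  'j' (pos 9) + 25 = pos 8 = 'i'
  'e' (pos 4) + 25 = pos 3 = 'd'
Result: hiqid

hiqid


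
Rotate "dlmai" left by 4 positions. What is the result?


Input: "dlmai", rotate left by 4
First 4 characters: "dlma"
Remaining characters: "i"
Concatenate remaining + first: "i" + "dlma" = "idlma"

idlma


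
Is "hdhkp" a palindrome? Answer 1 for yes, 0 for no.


Input: hdhkp
Reversed: pkhdh
  Compare pos 0 ('h') with pos 4 ('p'): MISMATCH
  Compare pos 1 ('d') with pos 3 ('k'): MISMATCH
Result: not a palindrome

0


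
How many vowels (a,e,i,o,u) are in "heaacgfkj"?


Input: heaacgfkj
Checking each character:
  'h' at position 0: consonant
  'e' at position 1: vowel (running total: 1)
  'a' at position 2: vowel (running total: 2)
  'a' at position 3: vowel (running total: 3)
  'c' at position 4: consonant
  'g' at position 5: consonant
  'f' at position 6: consonant
  'k' at position 7: consonant
  'j' at position 8: consonant
Total vowels: 3

3


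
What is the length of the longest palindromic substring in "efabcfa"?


Input: "efabcfa"
Checking substrings for palindromes:
  No multi-char palindromic substrings found
Longest palindromic substring: "e" with length 1

1


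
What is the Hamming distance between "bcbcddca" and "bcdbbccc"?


Comparing "bcbcddca" and "bcdbbccc" position by position:
  Position 0: 'b' vs 'b' => same
  Position 1: 'c' vs 'c' => same
  Position 2: 'b' vs 'd' => differ
  Position 3: 'c' vs 'b' => differ
  Position 4: 'd' vs 'b' => differ
  Position 5: 'd' vs 'c' => differ
  Position 6: 'c' vs 'c' => same
  Position 7: 'a' vs 'c' => differ
Total differences (Hamming distance): 5

5


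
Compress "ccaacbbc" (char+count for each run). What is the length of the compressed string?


Input: ccaacbbc
Runs:
  'c' x 2 => "c2"
  'a' x 2 => "a2"
  'c' x 1 => "c1"
  'b' x 2 => "b2"
  'c' x 1 => "c1"
Compressed: "c2a2c1b2c1"
Compressed length: 10

10


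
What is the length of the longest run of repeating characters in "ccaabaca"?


Input: "ccaabaca"
Scanning for longest run:
  Position 1 ('c'): continues run of 'c', length=2
  Position 2 ('a'): new char, reset run to 1
  Position 3 ('a'): continues run of 'a', length=2
  Position 4 ('b'): new char, reset run to 1
  Position 5 ('a'): new char, reset run to 1
  Position 6 ('c'): new char, reset run to 1
  Position 7 ('a'): new char, reset run to 1
Longest run: 'c' with length 2

2


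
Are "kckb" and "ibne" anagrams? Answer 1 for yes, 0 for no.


Strings: "kckb", "ibne"
Sorted first:  bckk
Sorted second: bein
Differ at position 1: 'c' vs 'e' => not anagrams

0


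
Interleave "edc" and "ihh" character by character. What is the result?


Interleaving "edc" and "ihh":
  Position 0: 'e' from first, 'i' from second => "ei"
  Position 1: 'd' from first, 'h' from second => "dh"
  Position 2: 'c' from first, 'h' from second => "ch"
Result: eidhch

eidhch


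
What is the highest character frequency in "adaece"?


Input: adaece
Character counts:
  'a': 2
  'c': 1
  'd': 1
  'e': 2
Maximum frequency: 2

2
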